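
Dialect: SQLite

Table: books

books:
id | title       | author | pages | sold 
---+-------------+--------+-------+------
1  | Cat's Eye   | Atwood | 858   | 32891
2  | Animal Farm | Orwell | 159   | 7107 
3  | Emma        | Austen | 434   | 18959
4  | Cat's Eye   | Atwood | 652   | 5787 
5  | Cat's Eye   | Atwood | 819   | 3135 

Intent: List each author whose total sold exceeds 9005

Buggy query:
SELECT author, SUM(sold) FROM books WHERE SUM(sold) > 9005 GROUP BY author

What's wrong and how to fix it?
Bug: SUM(sold) is an aggregate, but WHERE filters rows before aggregation

Fix: Use HAVING (which filters groups after aggregation) instead of WHERE

Corrected query:
SELECT author, SUM(sold) FROM books GROUP BY author HAVING SUM(sold) > 9005

Result:
author | SUM(sold)
-------+----------
Atwood | 41813    
Austen | 18959    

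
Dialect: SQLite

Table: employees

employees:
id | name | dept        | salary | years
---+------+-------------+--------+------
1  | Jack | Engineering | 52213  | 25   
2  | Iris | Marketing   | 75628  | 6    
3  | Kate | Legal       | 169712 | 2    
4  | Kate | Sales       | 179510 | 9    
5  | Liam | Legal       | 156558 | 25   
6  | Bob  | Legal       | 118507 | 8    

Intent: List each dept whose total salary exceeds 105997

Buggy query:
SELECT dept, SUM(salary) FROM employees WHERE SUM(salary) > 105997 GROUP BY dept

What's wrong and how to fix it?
Bug: WHERE runs before GROUP BY, so aggregates aren't available there

Fix: Move the aggregate condition to a HAVING clause

Corrected query:
SELECT dept, SUM(salary) FROM employees GROUP BY dept HAVING SUM(salary) > 105997

Result:
dept  | SUM(salary)
------+------------
Legal | 444777     
Sales | 179510     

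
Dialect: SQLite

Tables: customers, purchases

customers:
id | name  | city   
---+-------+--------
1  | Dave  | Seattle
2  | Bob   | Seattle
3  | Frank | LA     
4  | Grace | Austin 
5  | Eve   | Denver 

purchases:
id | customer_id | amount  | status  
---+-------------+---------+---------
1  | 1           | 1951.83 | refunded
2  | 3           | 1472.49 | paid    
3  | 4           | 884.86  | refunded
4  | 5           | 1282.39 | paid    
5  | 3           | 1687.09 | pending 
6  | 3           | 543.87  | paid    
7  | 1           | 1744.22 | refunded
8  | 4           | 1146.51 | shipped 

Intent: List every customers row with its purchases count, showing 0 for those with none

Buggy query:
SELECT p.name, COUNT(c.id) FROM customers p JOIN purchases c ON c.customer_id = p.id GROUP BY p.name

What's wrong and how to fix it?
Bug: INNER JOIN drops customers rows that have no matching purchases rows

Fix: Switch to LEFT JOIN to retain unmatched parent rows

Corrected query:
SELECT p.name, COUNT(c.id) FROM customers p LEFT JOIN purchases c ON c.customer_id = p.id GROUP BY p.name

Result:
name  | COUNT(c.id)
------+------------
Bob   | 0          
Dave  | 2          
Eve   | 1          
Frank | 3          
Grace | 2          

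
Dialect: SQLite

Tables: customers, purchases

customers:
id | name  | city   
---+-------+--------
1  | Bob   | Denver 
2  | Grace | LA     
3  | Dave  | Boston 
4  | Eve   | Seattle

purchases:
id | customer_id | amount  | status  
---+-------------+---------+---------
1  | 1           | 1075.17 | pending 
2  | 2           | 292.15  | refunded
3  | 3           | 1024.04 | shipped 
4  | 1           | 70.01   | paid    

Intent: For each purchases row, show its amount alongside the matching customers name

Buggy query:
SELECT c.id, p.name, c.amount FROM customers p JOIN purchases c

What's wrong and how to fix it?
Bug: JOIN with no ON clause produces a cartesian product; every purchases row pairs with every customers row

Fix: Specify the join condition linking the foreign key to the parent id

Corrected query:
SELECT c.id, p.name, c.amount FROM customers p JOIN purchases c ON c.customer_id = p.id

Result:
id | name  | amount 
---+-------+--------
1  | Bob   | 1075.17
2  | Grace | 292.15 
3  | Dave  | 1024.04
4  | Bob   | 70.01  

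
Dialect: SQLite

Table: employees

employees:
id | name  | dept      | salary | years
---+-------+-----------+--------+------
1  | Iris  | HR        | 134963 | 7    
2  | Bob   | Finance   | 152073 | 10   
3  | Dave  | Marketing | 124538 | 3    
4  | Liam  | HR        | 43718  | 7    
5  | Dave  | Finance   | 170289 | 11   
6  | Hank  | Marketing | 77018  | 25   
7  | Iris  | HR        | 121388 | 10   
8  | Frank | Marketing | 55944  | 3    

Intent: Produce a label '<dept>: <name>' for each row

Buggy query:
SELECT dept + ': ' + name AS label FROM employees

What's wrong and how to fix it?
Bug: SQLite uses || for string concatenation; + coerces text to numbers (yielding 0)

Fix: Replace + with || to concatenate text

Corrected query:
SELECT dept || ': ' || name AS label FROM employees

Result:
label           
----------------
HR: Iris        
Finance: Bob    
Marketing: Dave 
HR: Liam        
Finance: Dave   
Marketing: Hank 
HR: Iris        
Marketing: Frank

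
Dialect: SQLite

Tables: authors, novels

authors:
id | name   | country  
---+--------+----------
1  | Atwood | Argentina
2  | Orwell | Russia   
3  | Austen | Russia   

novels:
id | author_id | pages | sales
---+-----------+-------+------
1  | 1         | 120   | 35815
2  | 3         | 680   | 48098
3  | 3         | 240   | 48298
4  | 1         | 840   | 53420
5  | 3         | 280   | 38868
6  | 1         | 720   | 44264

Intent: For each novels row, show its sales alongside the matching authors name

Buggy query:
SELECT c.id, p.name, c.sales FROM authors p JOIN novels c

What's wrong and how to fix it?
Bug: Missing join condition: each novels row is matched to all authors rows instead of just its own

Fix: Add ON c.author_id = p.id to the JOIN

Corrected query:
SELECT c.id, p.name, c.sales FROM authors p JOIN novels c ON c.author_id = p.id

Result:
id | name   | sales
---+--------+------
1  | Atwood | 35815
2  | Austen | 48098
3  | Austen | 48298
4  | Atwood | 53420
5  | Austen | 38868
6  | Atwood | 44264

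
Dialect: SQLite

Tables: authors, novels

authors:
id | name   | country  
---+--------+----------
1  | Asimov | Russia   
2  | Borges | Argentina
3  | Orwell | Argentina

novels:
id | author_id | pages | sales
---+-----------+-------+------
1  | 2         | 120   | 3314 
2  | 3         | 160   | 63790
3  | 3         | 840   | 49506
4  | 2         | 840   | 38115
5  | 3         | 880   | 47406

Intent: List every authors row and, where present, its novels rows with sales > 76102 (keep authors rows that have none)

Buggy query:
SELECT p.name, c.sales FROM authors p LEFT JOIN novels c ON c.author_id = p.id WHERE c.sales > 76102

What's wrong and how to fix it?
Bug: A WHERE condition on the right-hand table after LEFT JOIN drops unmatched parents

Fix: Move the right-table condition into the ON clause so unmatched parents are kept

Corrected query:
SELECT p.name, c.sales FROM authors p LEFT JOIN novels c ON c.author_id = p.id AND c.sales > 76102

Result:
name   | sales
-------+------
Asimov | NULL 
Borges | NULL 
Orwell | NULL 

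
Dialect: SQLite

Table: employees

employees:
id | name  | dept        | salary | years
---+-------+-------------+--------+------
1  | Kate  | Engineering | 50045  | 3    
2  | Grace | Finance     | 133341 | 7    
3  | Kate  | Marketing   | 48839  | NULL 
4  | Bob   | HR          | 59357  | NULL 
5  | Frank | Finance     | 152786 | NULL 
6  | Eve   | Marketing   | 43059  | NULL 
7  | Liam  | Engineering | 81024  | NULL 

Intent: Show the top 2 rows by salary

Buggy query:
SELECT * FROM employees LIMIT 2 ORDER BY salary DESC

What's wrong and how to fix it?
Bug: LIMIT must come after ORDER BY

Fix: Sort with ORDER BY, then apply LIMIT

Corrected query:
SELECT * FROM employees ORDER BY salary DESC LIMIT 2

Result:
id | name  | dept    | salary | years
---+-------+---------+--------+------
5  | Frank | Finance | 152786 | NULL 
2  | Grace | Finance | 133341 | 7    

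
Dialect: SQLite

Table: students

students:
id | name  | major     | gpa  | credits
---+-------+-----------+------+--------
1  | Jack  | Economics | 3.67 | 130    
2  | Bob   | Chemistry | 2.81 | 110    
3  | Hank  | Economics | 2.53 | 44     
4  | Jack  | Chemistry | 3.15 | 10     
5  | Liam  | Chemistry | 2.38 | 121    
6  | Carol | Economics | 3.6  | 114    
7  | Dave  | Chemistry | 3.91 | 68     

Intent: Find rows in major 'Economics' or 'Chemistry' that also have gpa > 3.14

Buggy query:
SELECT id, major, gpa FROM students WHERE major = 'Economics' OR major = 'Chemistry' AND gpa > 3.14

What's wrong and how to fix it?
Bug: Without parentheses, AND is evaluated before OR, so the gpa filter only applies to the 'Chemistry' branch

Fix: Add parentheses around the OR so the AND applies to both alternatives

Corrected query:
SELECT id, major, gpa FROM students WHERE (major = 'Economics' OR major = 'Chemistry') AND gpa > 3.14

Result:
id | major     | gpa 
---+-----------+-----
1  | Economics | 3.67
4  | Chemistry | 3.15
6  | Economics | 3.6 
7  | Chemistry | 3.91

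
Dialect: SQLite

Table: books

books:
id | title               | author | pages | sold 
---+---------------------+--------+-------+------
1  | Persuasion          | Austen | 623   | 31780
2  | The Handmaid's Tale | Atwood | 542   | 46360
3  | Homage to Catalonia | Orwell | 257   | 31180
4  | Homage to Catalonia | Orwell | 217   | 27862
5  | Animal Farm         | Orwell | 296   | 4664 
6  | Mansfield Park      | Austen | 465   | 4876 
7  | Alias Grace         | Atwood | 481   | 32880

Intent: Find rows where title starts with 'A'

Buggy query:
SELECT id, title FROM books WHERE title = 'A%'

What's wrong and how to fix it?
Bug: '=' compares the literal string including the % character; pattern matching needs LIKE

Fix: Replace '=' with LIKE so 'A%' is treated as a pattern

Corrected query:
SELECT id, title FROM books WHERE title LIKE 'A%'

Result:
id | title      
---+------------
5  | Animal Farm
7  | Alias Grace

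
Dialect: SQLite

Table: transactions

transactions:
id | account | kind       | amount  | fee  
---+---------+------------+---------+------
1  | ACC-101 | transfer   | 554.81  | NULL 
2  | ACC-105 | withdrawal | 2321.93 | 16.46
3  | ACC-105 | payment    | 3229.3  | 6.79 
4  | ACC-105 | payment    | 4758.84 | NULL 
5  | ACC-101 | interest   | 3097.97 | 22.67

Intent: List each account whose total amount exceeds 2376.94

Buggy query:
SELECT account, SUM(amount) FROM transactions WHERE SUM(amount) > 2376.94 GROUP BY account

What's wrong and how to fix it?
Bug: Aggregate functions cannot appear in a WHERE clause

Fix: Move the aggregate condition to a HAVING clause

Corrected query:
SELECT account, SUM(amount) FROM transactions GROUP BY account HAVING SUM(amount) > 2376.94

Result:
account | SUM(amount)
--------+------------
ACC-101 | 3652.78    
ACC-105 | 10310.07   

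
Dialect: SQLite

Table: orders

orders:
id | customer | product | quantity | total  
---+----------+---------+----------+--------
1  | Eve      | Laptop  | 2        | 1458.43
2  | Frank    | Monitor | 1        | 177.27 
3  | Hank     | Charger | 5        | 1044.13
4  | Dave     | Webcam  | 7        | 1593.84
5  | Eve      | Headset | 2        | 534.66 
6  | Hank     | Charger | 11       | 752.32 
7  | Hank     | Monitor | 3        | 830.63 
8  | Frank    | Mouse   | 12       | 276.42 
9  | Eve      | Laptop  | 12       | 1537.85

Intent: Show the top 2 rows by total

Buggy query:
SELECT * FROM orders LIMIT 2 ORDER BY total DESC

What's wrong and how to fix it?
Bug: LIMIT must come after ORDER BY

Fix: Sort with ORDER BY, then apply LIMIT

Corrected query:
SELECT * FROM orders ORDER BY total DESC LIMIT 2

Result:
id | customer | product | quantity | total  
---+----------+---------+----------+--------
4  | Dave     | Webcam  | 7        | 1593.84
9  | Eve      | Laptop  | 12       | 1537.85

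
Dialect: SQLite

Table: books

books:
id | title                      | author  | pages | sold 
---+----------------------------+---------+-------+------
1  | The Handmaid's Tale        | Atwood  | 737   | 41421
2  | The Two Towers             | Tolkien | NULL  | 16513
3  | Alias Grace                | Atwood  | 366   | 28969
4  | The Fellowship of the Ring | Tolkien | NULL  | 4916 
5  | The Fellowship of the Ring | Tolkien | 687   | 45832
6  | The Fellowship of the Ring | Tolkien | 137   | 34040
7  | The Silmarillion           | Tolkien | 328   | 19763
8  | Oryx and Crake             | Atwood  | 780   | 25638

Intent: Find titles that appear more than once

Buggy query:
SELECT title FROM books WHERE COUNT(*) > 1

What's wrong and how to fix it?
Bug: WHERE can't reference COUNT(*); aggregates are computed after WHERE

Fix: Group first, then use HAVING for the count condition

Corrected query:
SELECT title FROM books GROUP BY title HAVING COUNT(*) > 1

Result:
title                     
--------------------------
The Fellowship of the Ring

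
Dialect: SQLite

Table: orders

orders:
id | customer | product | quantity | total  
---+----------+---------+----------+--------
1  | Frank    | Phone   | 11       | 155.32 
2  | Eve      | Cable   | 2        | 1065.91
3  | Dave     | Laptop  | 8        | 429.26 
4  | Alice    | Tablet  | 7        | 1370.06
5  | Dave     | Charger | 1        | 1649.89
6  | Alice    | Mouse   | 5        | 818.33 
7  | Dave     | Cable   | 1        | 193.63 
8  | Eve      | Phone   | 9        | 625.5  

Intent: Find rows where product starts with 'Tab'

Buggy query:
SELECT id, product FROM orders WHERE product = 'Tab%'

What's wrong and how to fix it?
Bug: '=' compares the literal string including the % character; pattern matching needs LIKE

Fix: Use LIKE for wildcard pattern matching

Corrected query:
SELECT id, product FROM orders WHERE product LIKE 'Tab%'

Result:
id | product
---+--------
4  | Tablet 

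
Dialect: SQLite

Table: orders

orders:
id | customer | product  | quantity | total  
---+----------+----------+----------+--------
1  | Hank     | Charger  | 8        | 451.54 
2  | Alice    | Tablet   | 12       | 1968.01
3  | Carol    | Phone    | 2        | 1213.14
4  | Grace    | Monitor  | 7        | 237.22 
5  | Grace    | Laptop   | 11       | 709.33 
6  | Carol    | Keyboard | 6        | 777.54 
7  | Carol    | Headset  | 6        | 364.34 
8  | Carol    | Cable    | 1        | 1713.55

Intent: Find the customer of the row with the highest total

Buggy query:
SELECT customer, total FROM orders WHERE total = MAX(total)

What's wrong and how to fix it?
Bug: WHERE is evaluated per row; an aggregate over the whole table isn't defined there

Fix: Use a subquery: WHERE total = (SELECT MAX(total) FROM orders)

Corrected query:
SELECT customer, total FROM orders WHERE total = (SELECT MAX(total) FROM orders)

Result:
customer | total  
---------+--------
Alice    | 1968.01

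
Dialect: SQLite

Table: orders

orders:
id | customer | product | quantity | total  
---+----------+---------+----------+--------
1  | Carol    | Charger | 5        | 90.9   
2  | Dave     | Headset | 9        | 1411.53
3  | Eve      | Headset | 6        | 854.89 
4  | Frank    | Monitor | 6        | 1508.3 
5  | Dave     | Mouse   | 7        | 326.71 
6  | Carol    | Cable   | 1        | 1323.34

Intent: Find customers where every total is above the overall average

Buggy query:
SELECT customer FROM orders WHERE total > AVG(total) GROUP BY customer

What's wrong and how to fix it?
Bug: AVG() is an aggregate; it can't sit directly in WHERE

Fix: Use a subquery for AVG and a HAVING MIN(...) filter so the condition holds for every row in the group

Corrected query:
SELECT customer FROM orders GROUP BY customer HAVING MIN(total) > (SELECT AVG(total) FROM orders)

Result:
customer
--------
Frank   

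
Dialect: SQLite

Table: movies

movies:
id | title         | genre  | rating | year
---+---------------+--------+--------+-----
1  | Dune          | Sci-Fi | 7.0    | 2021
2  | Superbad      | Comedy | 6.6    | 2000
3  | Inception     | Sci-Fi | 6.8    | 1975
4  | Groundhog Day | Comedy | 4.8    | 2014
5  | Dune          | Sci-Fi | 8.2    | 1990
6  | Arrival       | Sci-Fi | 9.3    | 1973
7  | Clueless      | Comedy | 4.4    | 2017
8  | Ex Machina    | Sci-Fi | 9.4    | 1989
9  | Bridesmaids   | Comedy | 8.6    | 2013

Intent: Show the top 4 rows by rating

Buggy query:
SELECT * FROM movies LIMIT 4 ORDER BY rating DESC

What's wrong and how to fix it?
Bug: LIMIT must come after ORDER BY

Fix: Sort with ORDER BY, then apply LIMIT

Corrected query:
SELECT * FROM movies ORDER BY rating DESC LIMIT 4

Result:
id | title       | genre  | rating | year
---+-------------+--------+--------+-----
8  | Ex Machina  | Sci-Fi | 9.4    | 1989
6  | Arrival     | Sci-Fi | 9.3    | 1973
9  | Bridesmaids | Comedy | 8.6    | 2013
5  | Dune        | Sci-Fi | 8.2    | 1990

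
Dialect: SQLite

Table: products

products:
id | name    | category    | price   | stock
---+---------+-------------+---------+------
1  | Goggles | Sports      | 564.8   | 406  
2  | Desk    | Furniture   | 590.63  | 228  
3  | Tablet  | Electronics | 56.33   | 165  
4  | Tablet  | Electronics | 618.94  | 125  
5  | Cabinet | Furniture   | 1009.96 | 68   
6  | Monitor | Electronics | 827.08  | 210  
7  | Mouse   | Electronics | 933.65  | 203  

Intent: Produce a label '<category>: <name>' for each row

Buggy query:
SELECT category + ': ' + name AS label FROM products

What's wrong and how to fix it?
Bug: '+' is numeric addition; on text columns SQLite converts them to 0 instead of concatenating

Fix: Use the || operator for string concatenation

Corrected query:
SELECT category || ': ' || name AS label FROM products

Result:
label               
--------------------
Sports: Goggles     
Furniture: Desk     
Electronics: Tablet 
Electronics: Tablet 
Furniture: Cabinet  
Electronics: Monitor
Electronics: Mouse  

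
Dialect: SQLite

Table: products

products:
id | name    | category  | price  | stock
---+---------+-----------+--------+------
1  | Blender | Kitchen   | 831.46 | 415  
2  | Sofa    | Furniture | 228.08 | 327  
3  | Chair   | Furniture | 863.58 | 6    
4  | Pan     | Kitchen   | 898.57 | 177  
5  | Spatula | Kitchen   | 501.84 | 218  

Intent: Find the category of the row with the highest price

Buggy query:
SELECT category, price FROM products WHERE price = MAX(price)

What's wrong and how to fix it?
Bug: WHERE is evaluated per row; an aggregate over the whole table isn't defined there

Fix: Wrap MAX in a scalar subquery so WHERE compares against a single value

Corrected query:
SELECT category, price FROM products WHERE price = (SELECT MAX(price) FROM products)

Result:
category | price 
---------+-------
Kitchen  | 898.57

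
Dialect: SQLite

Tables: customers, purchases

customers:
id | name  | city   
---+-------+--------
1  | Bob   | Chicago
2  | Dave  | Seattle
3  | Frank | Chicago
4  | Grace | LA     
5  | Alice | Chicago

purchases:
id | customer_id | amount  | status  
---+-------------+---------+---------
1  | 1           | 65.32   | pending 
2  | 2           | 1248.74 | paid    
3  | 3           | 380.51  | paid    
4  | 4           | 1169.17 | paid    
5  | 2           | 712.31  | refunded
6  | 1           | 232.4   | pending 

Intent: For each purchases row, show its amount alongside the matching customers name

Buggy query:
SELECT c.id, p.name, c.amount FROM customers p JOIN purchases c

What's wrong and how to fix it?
Bug: JOIN with no ON clause produces a cartesian product; every purchases row pairs with every customers row

Fix: Specify the join condition linking the foreign key to the parent id

Corrected query:
SELECT c.id, p.name, c.amount FROM customers p JOIN purchases c ON c.customer_id = p.id

Result:
id | name  | amount 
---+-------+--------
1  | Bob   | 65.32  
2  | Dave  | 1248.74
3  | Frank | 380.51 
4  | Grace | 1169.17
5  | Dave  | 712.31 
6  | Bob   | 232.4  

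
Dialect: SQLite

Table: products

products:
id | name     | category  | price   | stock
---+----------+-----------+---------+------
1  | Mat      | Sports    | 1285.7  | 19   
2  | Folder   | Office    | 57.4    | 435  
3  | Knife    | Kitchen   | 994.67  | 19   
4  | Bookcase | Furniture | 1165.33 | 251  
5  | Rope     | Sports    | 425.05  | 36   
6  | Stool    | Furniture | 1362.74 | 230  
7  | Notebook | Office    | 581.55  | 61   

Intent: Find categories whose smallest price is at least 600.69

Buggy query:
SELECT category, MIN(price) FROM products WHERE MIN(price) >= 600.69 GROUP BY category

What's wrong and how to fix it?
Bug: MIN() in WHERE is a misuse of aggregate

Fix: Use HAVING for the per-group MIN condition

Corrected query:
SELECT category, MIN(price) FROM products GROUP BY category HAVING MIN(price) >= 600.69

Result:
category  | MIN(price)
----------+-----------
Furniture | 1165.33   
Kitchen   | 994.67    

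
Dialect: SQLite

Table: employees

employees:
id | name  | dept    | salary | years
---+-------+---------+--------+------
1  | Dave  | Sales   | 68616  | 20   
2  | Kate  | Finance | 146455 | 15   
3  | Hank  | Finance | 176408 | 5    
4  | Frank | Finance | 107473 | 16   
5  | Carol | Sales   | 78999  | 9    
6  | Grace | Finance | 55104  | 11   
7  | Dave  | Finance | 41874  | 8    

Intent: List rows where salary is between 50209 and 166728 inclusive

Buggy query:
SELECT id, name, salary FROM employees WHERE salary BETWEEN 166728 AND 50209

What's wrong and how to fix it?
Bug: BETWEEN expects the lower bound first; with 166728 AND 50209 the range is empty

Fix: Swap the bounds so the smaller value comes first

Corrected query:
SELECT id, name, salary FROM employees WHERE salary BETWEEN 50209 AND 166728

Result:
id | name  | salary
---+-------+-------
1  | Dave  | 68616 
2  | Kate  | 146455
4  | Frank | 107473
5  | Carol | 78999 
6  | Grace | 55104 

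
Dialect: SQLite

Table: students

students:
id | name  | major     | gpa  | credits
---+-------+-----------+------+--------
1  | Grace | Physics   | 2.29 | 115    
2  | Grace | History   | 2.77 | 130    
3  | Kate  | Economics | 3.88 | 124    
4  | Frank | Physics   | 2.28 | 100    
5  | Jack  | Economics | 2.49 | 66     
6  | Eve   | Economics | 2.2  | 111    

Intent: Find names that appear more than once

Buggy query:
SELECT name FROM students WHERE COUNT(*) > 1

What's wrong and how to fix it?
Bug: WHERE can't reference COUNT(*); aggregates are computed after WHERE

Fix: GROUP BY name, then filter groups with HAVING COUNT(*) > 1

Corrected query:
SELECT name FROM students GROUP BY name HAVING COUNT(*) > 1

Result:
name 
-----
Grace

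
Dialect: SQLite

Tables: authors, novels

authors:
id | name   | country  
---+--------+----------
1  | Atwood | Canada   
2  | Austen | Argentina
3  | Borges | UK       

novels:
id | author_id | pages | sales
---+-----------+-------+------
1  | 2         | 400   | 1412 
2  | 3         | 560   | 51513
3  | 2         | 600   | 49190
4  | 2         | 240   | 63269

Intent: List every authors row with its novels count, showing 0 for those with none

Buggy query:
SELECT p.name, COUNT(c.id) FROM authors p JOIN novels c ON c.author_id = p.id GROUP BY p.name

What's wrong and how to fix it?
Bug: An inner join excludes parents with zero children

Fix: Switch to LEFT JOIN to retain unmatched parent rows

Corrected query:
SELECT p.name, COUNT(c.id) FROM authors p LEFT JOIN novels c ON c.author_id = p.id GROUP BY p.name

Result:
name   | COUNT(c.id)
-------+------------
Atwood | 0          
Austen | 3          
Borges | 1          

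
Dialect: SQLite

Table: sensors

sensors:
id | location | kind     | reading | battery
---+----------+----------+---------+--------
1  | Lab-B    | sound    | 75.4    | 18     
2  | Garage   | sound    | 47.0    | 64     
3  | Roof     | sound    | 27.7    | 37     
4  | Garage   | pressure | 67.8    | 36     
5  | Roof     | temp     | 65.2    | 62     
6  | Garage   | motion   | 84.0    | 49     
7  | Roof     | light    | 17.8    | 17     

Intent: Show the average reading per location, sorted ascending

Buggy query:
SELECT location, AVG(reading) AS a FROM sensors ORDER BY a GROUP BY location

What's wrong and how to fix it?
Bug: GROUP BY must precede ORDER BY

Fix: Reorder: SELECT … FROM … GROUP BY … ORDER BY …

Corrected query:
SELECT location, AVG(reading) AS a FROM sensors GROUP BY location ORDER BY a

Result:
location | a        
---------+----------
Roof     | 36.9     
Garage   | 66.266667
Lab-B    | 75.4     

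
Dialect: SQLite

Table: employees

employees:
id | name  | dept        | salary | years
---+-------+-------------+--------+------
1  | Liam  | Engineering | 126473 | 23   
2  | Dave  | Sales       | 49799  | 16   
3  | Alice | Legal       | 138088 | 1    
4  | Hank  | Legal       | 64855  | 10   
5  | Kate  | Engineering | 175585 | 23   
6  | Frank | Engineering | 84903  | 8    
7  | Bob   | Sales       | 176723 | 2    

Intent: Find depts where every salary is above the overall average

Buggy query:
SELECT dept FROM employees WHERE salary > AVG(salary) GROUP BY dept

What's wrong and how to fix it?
Bug: WHERE evaluates per row before aggregation, so AVG() is unavailable

Fix: Compute the overall average in a scalar subquery and compare each group's MIN against it in HAVING

Corrected query:
SELECT dept FROM employees GROUP BY dept HAVING MIN(salary) > (SELECT AVG(salary) FROM employees)

Result:
(no rows)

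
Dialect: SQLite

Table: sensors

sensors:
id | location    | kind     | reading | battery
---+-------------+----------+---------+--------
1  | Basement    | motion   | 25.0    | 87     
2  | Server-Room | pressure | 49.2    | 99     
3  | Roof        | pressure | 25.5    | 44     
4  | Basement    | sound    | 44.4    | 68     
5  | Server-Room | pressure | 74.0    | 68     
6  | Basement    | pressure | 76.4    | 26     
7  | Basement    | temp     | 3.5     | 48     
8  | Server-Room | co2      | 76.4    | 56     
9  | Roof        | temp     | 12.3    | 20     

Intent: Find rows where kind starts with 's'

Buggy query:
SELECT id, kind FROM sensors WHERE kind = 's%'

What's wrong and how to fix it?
Bug: Wildcards only work with LIKE; '=' treats '%' as a literal character

Fix: Replace '=' with LIKE so 's%' is treated as a pattern

Corrected query:
SELECT id, kind FROM sensors WHERE kind LIKE 's%'

Result:
id | kind 
---+------
4  | sound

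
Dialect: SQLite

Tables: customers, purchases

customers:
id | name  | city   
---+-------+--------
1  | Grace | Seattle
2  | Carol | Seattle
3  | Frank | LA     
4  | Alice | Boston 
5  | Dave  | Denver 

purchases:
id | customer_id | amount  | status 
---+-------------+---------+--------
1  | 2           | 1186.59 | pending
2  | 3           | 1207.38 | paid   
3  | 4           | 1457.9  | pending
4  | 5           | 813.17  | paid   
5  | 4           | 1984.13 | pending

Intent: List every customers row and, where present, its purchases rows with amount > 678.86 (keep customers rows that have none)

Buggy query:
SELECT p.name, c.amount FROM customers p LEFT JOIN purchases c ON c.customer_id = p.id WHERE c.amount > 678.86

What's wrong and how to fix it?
Bug: Filtering c.amount in WHERE discards the NULL rows produced by LEFT JOIN, turning it into an inner join

Fix: Move the right-table condition into the ON clause so unmatched parents are kept

Corrected query:
SELECT p.name, c.amount FROM customers p LEFT JOIN purchases c ON c.customer_id = p.id AND c.amount > 678.86

Result:
name  | amount 
------+--------
Grace | NULL   
Carol | 1186.59
Frank | 1207.38
Alice | 1457.9 
Alice | 1984.13
Dave  | 813.17 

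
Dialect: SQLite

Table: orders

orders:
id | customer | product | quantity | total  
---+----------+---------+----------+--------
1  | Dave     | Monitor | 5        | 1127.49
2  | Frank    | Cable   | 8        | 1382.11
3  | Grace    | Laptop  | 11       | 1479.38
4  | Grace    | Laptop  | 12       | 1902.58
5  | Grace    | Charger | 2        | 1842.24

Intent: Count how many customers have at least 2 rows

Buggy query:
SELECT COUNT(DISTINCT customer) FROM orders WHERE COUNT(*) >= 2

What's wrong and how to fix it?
Bug: WHERE filters individual rows, not groups, so a group-level COUNT is invalid there

Fix: Use a subquery that GROUPs and filters with HAVING, then count its rows

Corrected query:
SELECT COUNT(*) FROM (SELECT customer FROM orders GROUP BY customer HAVING COUNT(*) >= 2)

Result:
COUNT(*)
--------
1       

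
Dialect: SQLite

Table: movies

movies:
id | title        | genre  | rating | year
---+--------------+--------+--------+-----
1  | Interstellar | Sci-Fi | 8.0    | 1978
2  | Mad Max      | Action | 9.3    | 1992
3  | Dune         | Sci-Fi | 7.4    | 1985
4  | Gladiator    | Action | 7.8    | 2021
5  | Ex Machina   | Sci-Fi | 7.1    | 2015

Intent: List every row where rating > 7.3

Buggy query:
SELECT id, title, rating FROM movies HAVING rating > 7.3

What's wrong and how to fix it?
Bug: HAVING filters the output of aggregation, but this query has no GROUP BY and no aggregate functions, so SQLite rejects it (HAVING clause on a non-aggregate query); the condition here is per row

Fix: Replace HAVING with WHERE since the condition applies to individual rows

Corrected query:
SELECT id, title, rating FROM movies WHERE rating > 7.3

Result:
id | title        | rating
---+--------------+-------
1  | Interstellar | 8     
2  | Mad Max      | 9.3   
3  | Dune         | 7.4   
4  | Gladiator    | 7.8   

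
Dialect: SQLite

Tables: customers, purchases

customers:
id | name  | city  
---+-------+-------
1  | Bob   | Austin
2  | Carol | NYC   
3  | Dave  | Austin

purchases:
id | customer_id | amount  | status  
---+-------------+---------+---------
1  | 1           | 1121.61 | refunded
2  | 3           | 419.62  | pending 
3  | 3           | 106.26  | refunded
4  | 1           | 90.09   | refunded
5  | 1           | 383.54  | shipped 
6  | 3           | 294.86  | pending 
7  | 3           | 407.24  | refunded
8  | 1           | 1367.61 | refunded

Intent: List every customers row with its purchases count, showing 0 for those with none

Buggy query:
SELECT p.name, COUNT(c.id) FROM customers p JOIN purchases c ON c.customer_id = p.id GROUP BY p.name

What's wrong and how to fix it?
Bug: INNER JOIN drops customers rows that have no matching purchases rows

Fix: Switch to LEFT JOIN to retain unmatched parent rows

Corrected query:
SELECT p.name, COUNT(c.id) FROM customers p LEFT JOIN purchases c ON c.customer_id = p.id GROUP BY p.name

Result:
name  | COUNT(c.id)
------+------------
Bob   | 4          
Carol | 0          
Dave  | 4          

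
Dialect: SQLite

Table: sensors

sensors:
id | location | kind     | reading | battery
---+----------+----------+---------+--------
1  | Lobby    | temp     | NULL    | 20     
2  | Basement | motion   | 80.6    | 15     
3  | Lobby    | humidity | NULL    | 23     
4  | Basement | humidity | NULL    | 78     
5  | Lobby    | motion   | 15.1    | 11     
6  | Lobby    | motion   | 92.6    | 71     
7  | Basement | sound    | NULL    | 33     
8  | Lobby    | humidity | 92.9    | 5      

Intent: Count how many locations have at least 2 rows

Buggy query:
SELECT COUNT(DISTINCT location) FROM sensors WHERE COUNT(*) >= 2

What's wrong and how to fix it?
Bug: WHERE filters individual rows, not groups, so a group-level COUNT is invalid there

Fix: Group first with HAVING COUNT(*) >= 2, then COUNT the resulting groups

Corrected query:
SELECT COUNT(*) FROM (SELECT location FROM sensors GROUP BY location HAVING COUNT(*) >= 2)

Result:
COUNT(*)
--------
2       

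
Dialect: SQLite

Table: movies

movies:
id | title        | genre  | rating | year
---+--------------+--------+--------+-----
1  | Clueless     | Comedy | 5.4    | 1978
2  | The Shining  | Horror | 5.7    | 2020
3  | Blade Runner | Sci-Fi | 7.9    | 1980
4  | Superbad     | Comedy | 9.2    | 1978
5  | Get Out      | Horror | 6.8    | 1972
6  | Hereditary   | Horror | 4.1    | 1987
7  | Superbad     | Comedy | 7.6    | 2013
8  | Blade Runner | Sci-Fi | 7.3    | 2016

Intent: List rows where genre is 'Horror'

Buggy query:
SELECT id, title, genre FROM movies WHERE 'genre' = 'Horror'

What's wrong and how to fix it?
Bug: 'genre' in single quotes is a string literal, not the column; the comparison is literal-vs-literal and never true

Fix: Reference the column as genre without single quotes

Corrected query:
SELECT id, title, genre FROM movies WHERE genre = 'Horror'

Result:
id | title       | genre 
---+-------------+-------
2  | The Shining | Horror
5  | Get Out     | Horror
6  | Hereditary  | Horror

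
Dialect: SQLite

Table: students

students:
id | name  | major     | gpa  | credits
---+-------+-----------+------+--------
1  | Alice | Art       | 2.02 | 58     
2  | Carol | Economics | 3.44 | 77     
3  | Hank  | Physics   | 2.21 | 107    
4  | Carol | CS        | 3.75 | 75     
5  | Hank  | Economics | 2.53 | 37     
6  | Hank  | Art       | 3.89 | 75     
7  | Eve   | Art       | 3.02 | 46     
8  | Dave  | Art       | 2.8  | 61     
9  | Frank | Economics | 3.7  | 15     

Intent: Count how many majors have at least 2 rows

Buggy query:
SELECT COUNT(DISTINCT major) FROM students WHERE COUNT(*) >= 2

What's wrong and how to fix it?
Bug: WHERE filters individual rows, not groups, so a group-level COUNT is invalid there

Fix: Group first with HAVING COUNT(*) >= 2, then COUNT the resulting groups

Corrected query:
SELECT COUNT(*) FROM (SELECT major FROM students GROUP BY major HAVING COUNT(*) >= 2)

Result:
COUNT(*)
--------
2       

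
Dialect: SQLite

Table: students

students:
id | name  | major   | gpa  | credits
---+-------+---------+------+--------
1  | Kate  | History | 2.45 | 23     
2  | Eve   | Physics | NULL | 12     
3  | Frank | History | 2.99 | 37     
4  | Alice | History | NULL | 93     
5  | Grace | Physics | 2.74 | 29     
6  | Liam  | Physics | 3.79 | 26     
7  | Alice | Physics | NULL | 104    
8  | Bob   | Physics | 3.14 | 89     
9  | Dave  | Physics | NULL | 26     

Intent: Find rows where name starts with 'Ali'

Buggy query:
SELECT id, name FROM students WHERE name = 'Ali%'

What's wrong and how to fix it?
Bug: Wildcards only work with LIKE; '=' treats '%' as a literal character

Fix: Replace '=' with LIKE so 'Ali%' is treated as a pattern

Corrected query:
SELECT id, name FROM students WHERE name LIKE 'Ali%'

Result:
id | name 
---+------
4  | Alice
7  | Alice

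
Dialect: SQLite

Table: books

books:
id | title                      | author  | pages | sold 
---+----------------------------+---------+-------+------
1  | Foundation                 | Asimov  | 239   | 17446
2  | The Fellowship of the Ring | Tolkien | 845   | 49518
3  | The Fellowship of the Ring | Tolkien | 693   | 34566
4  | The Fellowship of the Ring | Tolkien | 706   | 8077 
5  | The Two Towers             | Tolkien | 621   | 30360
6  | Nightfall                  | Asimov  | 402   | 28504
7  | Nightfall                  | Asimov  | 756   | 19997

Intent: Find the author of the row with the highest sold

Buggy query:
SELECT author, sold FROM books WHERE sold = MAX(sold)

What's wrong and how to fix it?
Bug: WHERE is evaluated per row; an aggregate over the whole table isn't defined there

Fix: Use a subquery: WHERE sold = (SELECT MAX(sold) FROM books)

Corrected query:
SELECT author, sold FROM books WHERE sold = (SELECT MAX(sold) FROM books)

Result:
author  | sold 
--------+------
Tolkien | 49518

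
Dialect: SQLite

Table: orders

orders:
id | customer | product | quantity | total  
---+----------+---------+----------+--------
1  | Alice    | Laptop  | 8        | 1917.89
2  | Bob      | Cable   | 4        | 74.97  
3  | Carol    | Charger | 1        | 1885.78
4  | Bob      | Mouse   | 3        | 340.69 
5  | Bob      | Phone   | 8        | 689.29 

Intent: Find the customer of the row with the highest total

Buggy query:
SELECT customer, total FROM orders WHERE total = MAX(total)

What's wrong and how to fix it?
Bug: MAX(total) is an aggregate and cannot be used directly in WHERE

Fix: Wrap MAX in a scalar subquery so WHERE compares against a single value

Corrected query:
SELECT customer, total FROM orders WHERE total = (SELECT MAX(total) FROM orders)

Result:
customer | total  
---------+--------
Alice    | 1917.89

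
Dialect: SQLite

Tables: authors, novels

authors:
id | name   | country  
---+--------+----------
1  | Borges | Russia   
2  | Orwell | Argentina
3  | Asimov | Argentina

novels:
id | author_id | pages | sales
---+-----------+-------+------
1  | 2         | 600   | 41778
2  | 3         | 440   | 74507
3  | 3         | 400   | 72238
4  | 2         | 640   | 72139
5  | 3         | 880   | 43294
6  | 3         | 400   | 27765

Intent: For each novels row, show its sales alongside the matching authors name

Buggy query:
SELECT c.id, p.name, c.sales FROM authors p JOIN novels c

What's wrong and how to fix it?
Bug: JOIN with no ON clause produces a cartesian product; every novels row pairs with every authors row

Fix: Add ON c.author_id = p.id to the JOIN

Corrected query:
SELECT c.id, p.name, c.sales FROM authors p JOIN novels c ON c.author_id = p.id

Result:
id | name   | sales
---+--------+------
1  | Orwell | 41778
2  | Asimov | 74507
3  | Asimov | 72238
4  | Orwell | 72139
5  | Asimov | 43294
6  | Asimov | 27765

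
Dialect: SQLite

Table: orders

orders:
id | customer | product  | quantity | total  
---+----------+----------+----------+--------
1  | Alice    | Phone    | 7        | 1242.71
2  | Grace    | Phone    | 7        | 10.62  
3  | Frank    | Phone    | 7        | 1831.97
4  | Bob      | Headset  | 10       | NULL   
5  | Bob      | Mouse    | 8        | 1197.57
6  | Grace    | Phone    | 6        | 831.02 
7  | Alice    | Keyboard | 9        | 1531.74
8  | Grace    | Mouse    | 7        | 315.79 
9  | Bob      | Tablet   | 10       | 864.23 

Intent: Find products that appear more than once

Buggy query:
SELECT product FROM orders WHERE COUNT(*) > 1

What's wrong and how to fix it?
Bug: COUNT(*) is an aggregate and cannot be used in WHERE

Fix: GROUP BY product, then filter groups with HAVING COUNT(*) > 1

Corrected query:
SELECT product FROM orders GROUP BY product HAVING COUNT(*) > 1

Result:
product
-------
Mouse  
Phone  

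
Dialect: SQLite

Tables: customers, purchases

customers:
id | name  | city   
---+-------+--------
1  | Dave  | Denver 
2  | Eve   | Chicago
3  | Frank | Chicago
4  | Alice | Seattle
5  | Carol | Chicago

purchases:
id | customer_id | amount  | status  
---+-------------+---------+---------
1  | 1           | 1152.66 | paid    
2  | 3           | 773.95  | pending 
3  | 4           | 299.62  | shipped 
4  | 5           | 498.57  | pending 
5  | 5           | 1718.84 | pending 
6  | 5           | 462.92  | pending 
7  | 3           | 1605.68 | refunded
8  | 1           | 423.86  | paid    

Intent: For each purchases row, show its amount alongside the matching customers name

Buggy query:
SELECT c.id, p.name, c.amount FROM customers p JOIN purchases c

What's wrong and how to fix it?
Bug: JOIN with no ON clause produces a cartesian product; every purchases row pairs with every customers row

Fix: Specify the join condition linking the foreign key to the parent id

Corrected query:
SELECT c.id, p.name, c.amount FROM customers p JOIN purchases c ON c.customer_id = p.id

Result:
id | name  | amount 
---+-------+--------
1  | Dave  | 1152.66
2  | Frank | 773.95 
3  | Alice | 299.62 
4  | Carol | 498.57 
5  | Carol | 1718.84
6  | Carol | 462.92 
7  | Frank | 1605.68
8  | Dave  | 423.86 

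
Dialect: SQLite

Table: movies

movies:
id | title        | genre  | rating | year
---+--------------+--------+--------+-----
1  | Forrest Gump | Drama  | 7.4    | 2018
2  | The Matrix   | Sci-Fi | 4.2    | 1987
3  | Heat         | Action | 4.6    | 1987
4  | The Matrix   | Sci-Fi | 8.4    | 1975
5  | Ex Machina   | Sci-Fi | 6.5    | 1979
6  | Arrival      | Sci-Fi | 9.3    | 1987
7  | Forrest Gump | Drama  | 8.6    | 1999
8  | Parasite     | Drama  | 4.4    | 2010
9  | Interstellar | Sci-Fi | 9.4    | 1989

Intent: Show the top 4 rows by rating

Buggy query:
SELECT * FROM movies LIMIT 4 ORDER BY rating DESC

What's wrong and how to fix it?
Bug: ORDER BY cannot follow LIMIT; LIMIT is the final clause

Fix: Sort with ORDER BY, then apply LIMIT

Corrected query:
SELECT * FROM movies ORDER BY rating DESC LIMIT 4

Result:
id | title        | genre  | rating | year
---+--------------+--------+--------+-----
9  | Interstellar | Sci-Fi | 9.4    | 1989
6  | Arrival      | Sci-Fi | 9.3    | 1987
7  | Forrest Gump | Drama  | 8.6    | 1999
4  | The Matrix   | Sci-Fi | 8.4    | 1975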